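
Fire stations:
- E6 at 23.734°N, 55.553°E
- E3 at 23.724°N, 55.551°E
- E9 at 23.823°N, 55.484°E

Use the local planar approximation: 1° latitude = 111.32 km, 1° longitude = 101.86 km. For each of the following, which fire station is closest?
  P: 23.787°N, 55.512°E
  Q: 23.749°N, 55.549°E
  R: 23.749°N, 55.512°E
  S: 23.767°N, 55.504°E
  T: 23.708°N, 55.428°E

P at 23.787°N, 55.512°E:
  E6: 7.228 km
  E3: 8.060 km
  E9: 4.919 km
  → nearest: E9 (4.919 km)
Q at 23.749°N, 55.549°E:
  E6: 1.719 km
  E3: 2.790 km
  E9: 10.569 km
  → nearest: E6 (1.719 km)
R at 23.749°N, 55.512°E:
  E6: 4.498 km
  E3: 4.850 km
  E9: 8.717 km
  → nearest: E6 (4.498 km)
S at 23.767°N, 55.504°E:
  E6: 6.197 km
  E3: 6.770 km
  E9: 6.558 km
  → nearest: E6 (6.197 km)
T at 23.708°N, 55.428°E:
  E6: 13.057 km
  E3: 12.655 km
  E9: 14.015 km
  → nearest: E3 (12.655 km)

P→E9; Q→E6; R→E6; S→E6; T→E3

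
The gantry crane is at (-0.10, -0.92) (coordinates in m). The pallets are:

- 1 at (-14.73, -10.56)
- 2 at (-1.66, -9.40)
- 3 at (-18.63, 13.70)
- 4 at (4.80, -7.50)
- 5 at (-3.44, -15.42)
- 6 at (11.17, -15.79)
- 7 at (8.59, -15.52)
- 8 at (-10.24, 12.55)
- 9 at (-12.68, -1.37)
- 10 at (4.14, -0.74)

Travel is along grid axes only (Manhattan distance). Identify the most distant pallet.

Distances from (-0.10, -0.92):
1: |-14.63| + |-9.64| = 14.63 + 9.64 = 24.27 m
2: |-1.56| + |-8.48| = 1.56 + 8.48 = 10.04 m
3: |-18.53| + |14.62| = 18.53 + 14.62 = 33.15 m
4: |4.90| + |-6.58| = 4.90 + 6.58 = 11.48 m
5: |-3.34| + |-14.50| = 3.34 + 14.50 = 17.84 m
6: |11.27| + |-14.87| = 11.27 + 14.87 = 26.14 m
7: |8.69| + |-14.60| = 8.69 + 14.60 = 23.29 m
8: |-10.14| + |13.47| = 10.14 + 13.47 = 23.61 m
9: |-12.58| + |-0.45| = 12.58 + 0.45 = 13.03 m
10: |4.24| + |0.18| = 4.24 + 0.18 = 4.42 m
Maximum: 3 at 33.15 m.

3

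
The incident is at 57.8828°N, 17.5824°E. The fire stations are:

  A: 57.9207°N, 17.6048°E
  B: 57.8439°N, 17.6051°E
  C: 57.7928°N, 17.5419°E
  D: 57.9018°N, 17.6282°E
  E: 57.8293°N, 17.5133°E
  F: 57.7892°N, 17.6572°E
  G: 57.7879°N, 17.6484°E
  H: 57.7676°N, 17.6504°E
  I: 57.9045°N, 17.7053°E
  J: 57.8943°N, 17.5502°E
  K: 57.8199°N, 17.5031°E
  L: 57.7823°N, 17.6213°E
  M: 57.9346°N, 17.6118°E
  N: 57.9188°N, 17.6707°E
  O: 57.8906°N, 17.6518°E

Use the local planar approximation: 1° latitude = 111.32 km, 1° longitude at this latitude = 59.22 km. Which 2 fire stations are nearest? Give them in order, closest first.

J, D

Distances from 57.8828°N, 17.5824°E:
A: √((0.0379·111.32)² + (0.0224·59.22)²) = √(17.800197 + 1.759677) = 4.4227 km
B: √((-0.0389·111.32)² + (0.0227·59.22)²) = √(18.751914 + 1.807126) = 4.5342 km
C: √((-0.0900·111.32)² + (-0.0405·59.22)²) = √(100.376353 + 5.752371) = 10.3019 km
D: √((0.0190·111.32)² + (0.0458·59.22)²) = √(4.473563 + 7.356441) = 3.4395 km
E: √((-0.0535·111.32)² + (-0.0691·59.22)²) = √(35.469410 + 16.745299) = 7.2260 km
F: √((-0.0936·111.32)² + (0.0748·59.22)²) = √(108.567064 + 19.621852) = 11.3221 km
G: √((-0.0949·111.32)² + (0.0660·59.22)²) = √(111.603758 + 15.276529) = 11.2641 km
H: √((-0.1152·111.32)² + (0.0680·59.22)²) = √(164.456617 + 16.216407) = 13.4415 km
I: √((0.0217·111.32)² + (0.1229·59.22)²) = √(5.835336 + 52.971293) = 7.6685 km
J: √((0.0115·111.32)² + (-0.0322·59.22)²) = √(1.638861 + 3.636207) = 2.2968 km
K: √((-0.0629·111.32)² + (-0.0793·59.22)²) = √(49.028396 + 22.053787) = 8.4310 km
L: √((-0.1005·111.32)² + (0.0389·59.22)²) = √(125.163736 + 5.306840) = 11.4224 km
M: √((0.0518·111.32)² + (0.0294·59.22)²) = √(33.251092 + 3.031318) = 6.0235 km
N: √((0.0360·111.32)² + (0.0883·59.22)²) = √(16.060217 + 27.343759) = 6.5882 km
O: √((0.0078·111.32)² + (0.0694·59.22)²) = √(0.753938 + 16.891015) = 4.2006 km
Sorted: J (2.2968 km) < D (3.4395 km) < O (4.2006 km) < A (4.4227 km) < …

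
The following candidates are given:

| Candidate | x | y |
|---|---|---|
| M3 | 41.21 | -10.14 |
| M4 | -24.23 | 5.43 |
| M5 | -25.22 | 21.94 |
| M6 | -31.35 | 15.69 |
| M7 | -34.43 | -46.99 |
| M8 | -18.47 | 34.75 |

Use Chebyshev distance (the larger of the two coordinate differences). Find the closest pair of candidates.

M5 and M6

Pairwise distances:
M3–M4: 65.44
M3–M5: 66.43
M3–M6: 72.56
M3–M7: 75.64
M3–M8: 59.68
M4–M5: 16.51
M4–M6: 10.26
M4–M7: 52.42
M4–M8: 29.32
M5–M6: 6.25
M5–M7: 68.93
M5–M8: 12.81
M6–M7: 62.68
M6–M8: 19.06
M7–M8: 81.74
Closest pair: M5–M6 at 6.25.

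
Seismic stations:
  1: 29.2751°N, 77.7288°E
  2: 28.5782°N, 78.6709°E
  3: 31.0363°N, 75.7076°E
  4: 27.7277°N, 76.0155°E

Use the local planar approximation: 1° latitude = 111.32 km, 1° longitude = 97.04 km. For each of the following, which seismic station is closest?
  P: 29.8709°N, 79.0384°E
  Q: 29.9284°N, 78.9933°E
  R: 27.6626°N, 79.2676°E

P→1; Q→1; R→2

P at 29.8709°N, 79.0384°E:
  1: √((-0.5958·111.32)² + (-1.3096·97.04)²) = √(4398.933464 + 16150.237322) = 143.3498 km
  2: √((-1.2927·111.32)² + (-0.3675·97.04)²) = √(20708.178171 + 1271.792509) = 148.2564 km
  3: √((1.1654·111.32)² + (-3.3308·97.04)²) = √(16830.476928 + 104471.706239) = 348.2846 km
  4: √((-2.1432·111.32)² + (-3.0229·97.04)²) = √(56920.905013 + 86049.655688) = 378.1145 km
  → nearest: 1 (143.3498 km)
Q at 29.9284°N, 78.9933°E:
  1: √((-0.6533·111.32)² + (-1.2645·97.04)²) = √(5288.977405 + 15057.027482) = 142.6394 km
  2: √((-1.3502·111.32)² + (-0.3224·97.04)²) = √(22591.371777 + 978.794774) = 153.5258 km
  3: √((1.1079·111.32)² + (-3.2857·97.04)²) = √(15210.641133 + 101661.705498) = 341.8660 km
  4: √((-2.2007·111.32)² + (-2.9778·97.04)²) = √(60016.143087 + 83501.182712) = 378.8368 km
  → nearest: 1 (142.6394 km)
R at 27.6626°N, 79.2676°E:
  1: √((1.6125·111.32)² + (-1.5388·97.04)²) = √(32221.506512 + 22298.001020) = 233.4941 km
  2: √((0.9156·111.32)² + (-0.5967·97.04)²) = √(10388.622454 + 3352.846349) = 117.2240 km
  3: √((3.3737·111.32)² + (-3.5600·97.04)²) = √(141045.526918 + 119344.269814) = 510.2840 km
  4: √((0.0651·111.32)² + (-3.2521·97.04)²) = √(52.518023 + 99593.124724) = 315.6670 km
  → nearest: 2 (117.2240 km)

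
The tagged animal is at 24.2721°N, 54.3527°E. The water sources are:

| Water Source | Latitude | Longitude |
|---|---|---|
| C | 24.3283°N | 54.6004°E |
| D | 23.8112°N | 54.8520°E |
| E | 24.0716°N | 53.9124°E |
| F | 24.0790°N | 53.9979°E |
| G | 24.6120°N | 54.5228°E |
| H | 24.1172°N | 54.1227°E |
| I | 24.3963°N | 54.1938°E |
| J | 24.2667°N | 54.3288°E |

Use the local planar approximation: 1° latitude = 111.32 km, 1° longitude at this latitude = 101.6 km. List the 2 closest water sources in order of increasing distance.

Distances from 24.2721°N, 54.3527°E:
C: 25.9323 km
D: 72.1517 km
E: 49.9934 km
F: 41.9703 km
G: 41.5976 km
H: 29.0414 km
I: 21.2554 km
J: 2.5015 km
Sorted: J (2.5015 km) < I (21.2554 km) < C (25.9323 km) < H (29.0414 km) < …

J, I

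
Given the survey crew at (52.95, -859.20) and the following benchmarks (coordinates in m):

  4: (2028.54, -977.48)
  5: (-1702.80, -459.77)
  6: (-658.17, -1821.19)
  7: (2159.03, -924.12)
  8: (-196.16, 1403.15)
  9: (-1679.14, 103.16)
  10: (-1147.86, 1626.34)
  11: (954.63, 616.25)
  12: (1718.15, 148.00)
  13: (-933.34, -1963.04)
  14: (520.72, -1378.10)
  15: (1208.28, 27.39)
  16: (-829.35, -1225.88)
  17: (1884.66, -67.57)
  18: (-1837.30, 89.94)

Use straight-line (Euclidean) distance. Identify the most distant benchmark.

10

Distances from (52.95, -859.20):
4: √((1975.59)² + (-118.28)²) = √(3902955.8481 + 13990.1584) = 1979.13 m
5: √((-1755.75)² + (399.43)²) = √(3082658.0625 + 159544.3249) = 1800.61 m
6: √((-711.12)² + (-961.99)²) = √(505691.6544 + 925424.7601) = 1196.29 m
7: √((2106.08)² + (-64.92)²) = √(4435572.9664 + 4214.6064) = 2107.08 m
8: √((-249.11)² + (2262.35)²) = √(62055.7921 + 5118227.5225) = 2276.02 m
9: √((-1732.09)² + (962.36)²) = √(3000135.7681 + 926136.7696) = 1981.48 m
10: √((-1200.81)² + (2485.54)²) = √(1441944.6561 + 6177909.0916) = 2760.41 m
11: √((901.68)² + (1475.45)²) = √(813026.8224 + 2176952.7025) = 1729.16 m
12: √((1665.20)² + (1007.20)²) = √(2772891.0400 + 1014451.8400) = 1946.11 m
13: √((-986.29)² + (-1103.84)²) = √(972767.9641 + 1218462.7456) = 1480.28 m
14: √((467.77)² + (-518.90)²) = √(218808.7729 + 269257.2100) = 698.62 m
15: √((1155.33)² + (886.59)²) = √(1334787.4089 + 786041.8281) = 1456.31 m
16: √((-882.30)² + (-366.68)²) = √(778453.2900 + 134454.2224) = 955.46 m
17: √((1831.71)² + (791.63)²) = √(3355161.5241 + 626678.0569) = 1995.45 m
18: √((-1890.25)² + (949.14)²) = √(3573045.0625 + 900866.7396) = 2115.16 m
Maximum: 10 at 2760.41 m.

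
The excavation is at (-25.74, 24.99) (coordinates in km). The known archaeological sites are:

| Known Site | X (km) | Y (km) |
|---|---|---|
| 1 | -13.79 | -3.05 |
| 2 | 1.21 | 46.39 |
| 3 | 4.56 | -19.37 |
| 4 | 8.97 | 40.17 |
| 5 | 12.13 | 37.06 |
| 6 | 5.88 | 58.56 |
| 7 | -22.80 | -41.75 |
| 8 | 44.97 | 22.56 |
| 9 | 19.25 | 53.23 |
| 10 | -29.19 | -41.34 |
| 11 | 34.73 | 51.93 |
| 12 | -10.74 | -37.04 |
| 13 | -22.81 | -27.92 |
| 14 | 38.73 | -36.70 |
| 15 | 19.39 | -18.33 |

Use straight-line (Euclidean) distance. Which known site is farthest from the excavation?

Distances from (-25.74, 24.99):
1: 30.48 km
2: 34.41 km
3: 53.72 km
4: 37.88 km
5: 39.75 km
6: 46.12 km
7: 66.80 km
8: 70.75 km
9: 53.12 km
10: 66.42 km
11: 66.20 km
12: 63.82 km
13: 52.99 km
14: 89.23 km
15: 62.56 km
Maximum: 14 at 89.23 km.

14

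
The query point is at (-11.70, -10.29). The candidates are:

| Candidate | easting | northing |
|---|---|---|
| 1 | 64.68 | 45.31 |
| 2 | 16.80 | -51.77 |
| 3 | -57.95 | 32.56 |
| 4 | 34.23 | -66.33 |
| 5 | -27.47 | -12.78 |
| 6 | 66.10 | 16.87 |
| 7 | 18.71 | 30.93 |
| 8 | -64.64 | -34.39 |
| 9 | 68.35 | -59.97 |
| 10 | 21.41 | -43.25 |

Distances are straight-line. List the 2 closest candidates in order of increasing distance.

Distances from (-11.70, -10.29):
1: 94.47
2: 50.33
3: 63.05
4: 72.46
5: 15.97
6: 82.40
7: 51.22
8: 58.17
9: 94.21
10: 46.72
Sorted: 5 (15.97) < 10 (46.72) < 2 (50.33) < 7 (51.22) < …

5, 10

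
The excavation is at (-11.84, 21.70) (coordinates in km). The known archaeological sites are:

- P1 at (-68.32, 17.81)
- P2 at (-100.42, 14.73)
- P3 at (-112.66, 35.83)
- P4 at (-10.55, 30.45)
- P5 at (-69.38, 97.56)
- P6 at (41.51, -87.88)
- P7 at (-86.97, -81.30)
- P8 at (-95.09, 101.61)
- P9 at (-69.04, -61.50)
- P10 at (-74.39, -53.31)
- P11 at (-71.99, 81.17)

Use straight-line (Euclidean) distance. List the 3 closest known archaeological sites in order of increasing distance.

Distances from (-11.84, 21.70):
P1: 56.61 km
P2: 88.85 km
P3: 101.81 km
P4: 8.84 km
P5: 95.21 km
P6: 121.88 km
P7: 127.49 km
P8: 115.40 km
P9: 100.97 km
P10: 97.67 km
P11: 84.59 km
Sorted: P4 (8.84 km) < P1 (56.61 km) < P11 (84.59 km) < P2 (88.85 km) < P5 (95.21 km) < …

P4, P1, P11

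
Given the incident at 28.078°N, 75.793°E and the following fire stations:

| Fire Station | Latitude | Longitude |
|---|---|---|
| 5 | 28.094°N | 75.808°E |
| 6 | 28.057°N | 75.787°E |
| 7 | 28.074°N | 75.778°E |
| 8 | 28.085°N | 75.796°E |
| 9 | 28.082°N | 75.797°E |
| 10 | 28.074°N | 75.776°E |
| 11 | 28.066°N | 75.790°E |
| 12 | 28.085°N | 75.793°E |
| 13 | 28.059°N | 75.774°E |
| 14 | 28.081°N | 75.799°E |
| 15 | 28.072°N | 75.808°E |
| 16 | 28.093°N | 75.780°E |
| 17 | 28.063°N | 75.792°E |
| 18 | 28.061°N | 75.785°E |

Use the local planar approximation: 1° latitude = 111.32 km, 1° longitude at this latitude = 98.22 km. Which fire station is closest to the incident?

Distances from 28.078°N, 75.793°E:
5: √((0.016·111.32)² + (0.015·98.22)²) = √(3.17239 + 2.17061) = 2.311 km
6: √((-0.021·111.32)² + (-0.006·98.22)²) = √(5.46493 + 0.34730) = 2.411 km
7: √((-0.004·111.32)² + (-0.015·98.22)²) = √(0.19827 + 2.17061) = 1.539 km
8: √((0.007·111.32)² + (0.003·98.22)²) = √(0.60721 + 0.08682) = 0.833 km
9: √((0.004·111.32)² + (0.004·98.22)²) = √(0.19827 + 0.15435) = 0.594 km
10: √((-0.004·111.32)² + (-0.017·98.22)²) = √(0.19827 + 2.78803) = 1.728 km
11: √((-0.012·111.32)² + (-0.003·98.22)²) = √(1.78447 + 0.08682) = 1.368 km
12: √((0.007·111.32)² + (0.000·98.22)²) = √(0.60721 + 0.00000) = 0.779 km
13: √((-0.019·111.32)² + (-0.019·98.22)²) = √(4.47356 + 3.48263) = 2.821 km
14: √((0.003·111.32)² + (0.006·98.22)²) = √(0.11153 + 0.34730) = 0.677 km
15: √((-0.006·111.32)² + (0.015·98.22)²) = √(0.44612 + 2.17061) = 1.618 km
16: √((0.015·111.32)² + (-0.013·98.22)²) = √(2.78823 + 1.63037) = 2.102 km
17: √((-0.015·111.32)² + (-0.001·98.22)²) = √(2.78823 + 0.00965) = 1.673 km
18: √((-0.017·111.32)² + (-0.008·98.22)²) = √(3.58133 + 0.61742) = 2.049 km
Minimum: 9 at 0.594 km.

9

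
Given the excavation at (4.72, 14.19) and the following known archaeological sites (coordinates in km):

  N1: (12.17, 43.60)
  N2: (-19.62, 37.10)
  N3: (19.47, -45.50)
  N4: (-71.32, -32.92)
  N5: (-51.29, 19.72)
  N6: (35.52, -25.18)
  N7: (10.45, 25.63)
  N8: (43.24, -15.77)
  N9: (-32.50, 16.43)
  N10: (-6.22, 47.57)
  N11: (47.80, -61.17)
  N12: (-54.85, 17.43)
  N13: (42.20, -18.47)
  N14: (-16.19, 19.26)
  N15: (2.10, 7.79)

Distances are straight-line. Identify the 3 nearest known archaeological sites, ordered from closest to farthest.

N15, N7, N14

Distances from (4.72, 14.19):
N1: √((7.45)² + (29.41)²) = √(55.5025 + 864.9481) = 30.34 km
N2: √((-24.34)² + (22.91)²) = √(592.4356 + 524.8681) = 33.43 km
N3: √((14.75)² + (-59.69)²) = √(217.5625 + 3562.8961) = 61.49 km
N4: √((-76.04)² + (-47.11)²) = √(5782.0816 + 2219.3521) = 89.45 km
N5: √((-56.01)² + (5.53)²) = √(3137.1201 + 30.5809) = 56.28 km
N6: √((30.80)² + (-39.37)²) = √(948.6400 + 1549.9969) = 49.99 km
N7: √((5.73)² + (11.44)²) = √(32.8329 + 130.8736) = 12.79 km
N8: √((38.52)² + (-29.96)²) = √(1483.7904 + 897.6016) = 48.80 km
N9: √((-37.22)² + (2.24)²) = √(1385.3284 + 5.0176) = 37.29 km
N10: √((-10.94)² + (33.38)²) = √(119.6836 + 1114.2244) = 35.13 km
N11: √((43.08)² + (-75.36)²) = √(1855.8864 + 5679.1296) = 86.80 km
N12: √((-59.57)² + (3.24)²) = √(3548.5849 + 10.4976) = 59.66 km
N13: √((37.48)² + (-32.66)²) = √(1404.7504 + 1066.6756) = 49.71 km
N14: √((-20.91)² + (5.07)²) = √(437.2281 + 25.7049) = 21.52 km
N15: √((-2.62)² + (-6.40)²) = √(6.8644 + 40.9600) = 6.92 km
Sorted: N15 (6.92 km) < N7 (12.79 km) < N14 (21.52 km) < N1 (30.34 km) < N2 (33.43 km) < …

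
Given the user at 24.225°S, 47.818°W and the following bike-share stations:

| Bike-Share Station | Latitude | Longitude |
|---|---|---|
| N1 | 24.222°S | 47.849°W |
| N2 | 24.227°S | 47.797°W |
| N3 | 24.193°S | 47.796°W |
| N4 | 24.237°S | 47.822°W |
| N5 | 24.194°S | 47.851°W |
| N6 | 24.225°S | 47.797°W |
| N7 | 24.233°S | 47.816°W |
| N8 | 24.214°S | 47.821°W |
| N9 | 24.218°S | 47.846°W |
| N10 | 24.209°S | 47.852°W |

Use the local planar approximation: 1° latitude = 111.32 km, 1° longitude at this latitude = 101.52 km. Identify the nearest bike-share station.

N7

Distances from 24.225°S, 47.818°W:
N1: √((0.003·111.32)² + (-0.031·101.52)²) = √(0.11153 + 9.90436) = 3.165 km
N2: √((-0.002·111.32)² + (0.021·101.52)²) = √(0.04957 + 4.54508) = 2.144 km
N3: √((0.032·111.32)² + (0.022·101.52)²) = √(12.68955 + 4.98825) = 4.204 km
N4: √((-0.012·111.32)² + (-0.004·101.52)²) = √(1.78447 + 0.16490) = 1.396 km
N5: √((0.031·111.32)² + (-0.033·101.52)²) = √(11.90885 + 11.22357) = 4.810 km
N6: √((0.000·111.32)² + (0.021·101.52)²) = √(0.00000 + 4.54508) = 2.132 km
N7: √((-0.008·111.32)² + (0.002·101.52)²) = √(0.79310 + 0.04123) = 0.913 km
N8: √((0.011·111.32)² + (-0.003·101.52)²) = √(1.49945 + 0.09276) = 1.262 km
N9: √((0.007·111.32)² + (-0.028·101.52)²) = √(0.60721 + 8.08015) = 2.947 km
N10: √((0.016·111.32)² + (-0.034·101.52)²) = √(3.17239 + 11.91409) = 3.884 km
Minimum: N7 at 0.913 km.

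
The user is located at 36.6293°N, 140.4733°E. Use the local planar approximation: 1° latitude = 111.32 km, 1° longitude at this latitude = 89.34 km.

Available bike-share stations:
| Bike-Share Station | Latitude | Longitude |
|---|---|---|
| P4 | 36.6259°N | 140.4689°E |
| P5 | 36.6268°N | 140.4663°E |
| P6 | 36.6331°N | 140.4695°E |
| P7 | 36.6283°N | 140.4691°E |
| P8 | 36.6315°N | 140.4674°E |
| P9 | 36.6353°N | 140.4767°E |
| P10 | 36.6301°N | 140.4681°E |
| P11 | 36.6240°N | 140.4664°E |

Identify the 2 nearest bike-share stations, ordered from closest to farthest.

P7, P10

Distances from 36.6293°N, 140.4733°E:
P4: √((-0.0034·111.32)² + (-0.0044·89.34)²) = √(0.143253 + 0.154524) = 0.5457 km
P5: √((-0.0025·111.32)² + (-0.0070·89.34)²) = √(0.077451 + 0.391100) = 0.6845 km
P6: √((0.0038·111.32)² + (-0.0038·89.34)²) = √(0.178943 + 0.115255) = 0.5424 km
P7: √((-0.0010·111.32)² + (-0.0042·89.34)²) = √(0.012392 + 0.140796) = 0.3914 km
P8: √((0.0022·111.32)² + (-0.0059·89.34)²) = √(0.059978 + 0.277841) = 0.5812 km
P9: √((0.0060·111.32)² + (0.0034·89.34)²) = √(0.446117 + 0.092268) = 0.7337 km
P10: √((0.0008·111.32)² + (-0.0052·89.34)²) = √(0.007931 + 0.215823) = 0.4730 km
P11: √((-0.0053·111.32)² + (-0.0069·89.34)²) = √(0.348095 + 0.380006) = 0.8533 km
Sorted: P7 (0.3914 km) < P10 (0.4730 km) < P6 (0.5424 km) < P4 (0.5457 km) < …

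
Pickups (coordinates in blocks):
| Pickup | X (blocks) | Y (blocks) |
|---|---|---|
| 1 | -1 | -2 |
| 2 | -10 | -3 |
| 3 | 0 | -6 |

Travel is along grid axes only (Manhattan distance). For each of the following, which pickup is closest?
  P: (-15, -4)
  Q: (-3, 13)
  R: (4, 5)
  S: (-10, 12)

P→2; Q→1; R→1; S→2

P at (-15, -4):
  1: 16 blocks
  2: 6 blocks
  3: 17 blocks
  → nearest: 2 (6 blocks)
Q at (-3, 13):
  1: 17 blocks
  2: 23 blocks
  3: 22 blocks
  → nearest: 1 (17 blocks)
R at (4, 5):
  1: 12 blocks
  2: 22 blocks
  3: 15 blocks
  → nearest: 1 (12 blocks)
S at (-10, 12):
  1: 23 blocks
  2: 15 blocks
  3: 28 blocks
  → nearest: 2 (15 blocks)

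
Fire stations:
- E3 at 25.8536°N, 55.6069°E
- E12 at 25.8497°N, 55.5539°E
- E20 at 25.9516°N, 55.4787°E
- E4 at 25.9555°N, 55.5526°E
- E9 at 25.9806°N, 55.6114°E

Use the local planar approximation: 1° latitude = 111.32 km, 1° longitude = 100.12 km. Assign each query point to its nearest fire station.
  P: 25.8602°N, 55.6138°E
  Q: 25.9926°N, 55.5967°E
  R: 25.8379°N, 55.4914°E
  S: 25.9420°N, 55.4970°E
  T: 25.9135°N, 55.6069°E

P at 25.8602°N, 55.6138°E:
  E3: √((-0.0066·111.32)² + (-0.0069·100.12)²) = √(0.539802 + 0.477243) = 1.0085 km
  E12: √((-0.0105·111.32)² + (-0.0599·100.12)²) = √(1.366234 + 35.966264) = 6.1100 km
  E20: √((0.0914·111.32)² + (-0.1351·100.12)²) = √(103.523462 + 182.958411) = 16.9258 km
  E4: √((0.0953·111.32)² + (-0.0612·100.12)²) = √(112.546553 + 37.544344) = 12.2512 km
  E9: √((0.1204·111.32)² + (-0.0024·100.12)²) = √(179.638479 + 0.057738) = 13.4051 km
  → nearest: E3 (1.0085 km)
Q at 25.9926°N, 55.5967°E:
  E3: √((-0.1390·111.32)² + (0.0102·100.12)²) = √(239.428583 + 1.042898) = 15.5071 km
  E12: √((-0.1429·111.32)² + (-0.0428·100.12)²) = √(253.052629 + 18.362391) = 16.4747 km
  E20: √((-0.0410·111.32)² + (-0.1180·100.12)²) = √(20.831191 + 139.574377) = 12.6651 km
  E4: √((-0.0371·111.32)² + (-0.0441·100.12)²) = √(17.056669 + 19.494803) = 6.0458 km
  E9: √((-0.0120·111.32)² + (0.0147·100.12)²) = √(1.784469 + 2.166089) = 1.9876 km
  → nearest: E9 (1.9876 km)
R at 25.8379°N, 55.4914°E:
  E3: √((0.0157·111.32)² + (0.1155·100.12)²) = √(3.054539 + 133.722858) = 11.6952 km
  E12: √((0.0118·111.32)² + (0.0625·100.12)²) = √(1.725482 + 39.156306) = 6.3939 km
  E20: √((0.1137·111.32)² + (-0.0127·100.12)²) = √(160.201775 + 1.616773) = 12.7208 km
  E4: √((0.1176·111.32)² + (0.0612·100.12)²) = √(171.380355 + 37.544344) = 14.4542 km
  E9: √((0.1427·111.32)² + (0.1200·100.12)²) = √(252.344789 + 144.345807) = 19.9171 km
  → nearest: E12 (6.3939 km)
S at 25.9420°N, 55.4970°E:
  E3: √((-0.0884·111.32)² + (0.1099·100.12)²) = √(96.839140 + 121.070146) = 14.7618 km
  E12: √((-0.0923·111.32)² + (0.0569·100.12)²) = √(105.572255 + 32.453849) = 11.7485 km
  E20: √((0.0096·111.32)² + (-0.0183·100.12)²) = √(1.142060 + 3.356942) = 2.1211 km
  E4: √((0.0135·111.32)² + (0.0556·100.12)²) = √(2.258468 + 30.987837) = 5.7660 km
  E9: √((0.0386·111.32)² + (0.1144·100.12)²) = √(18.463796 + 131.187885) = 12.2332 km
  → nearest: E20 (2.1211 km)
T at 25.9135°N, 55.6069°E:
  E3: √((-0.0599·111.32)² + (0.0000·100.12)²) = √(44.463131 + 0.000000) = 6.6681 km
  E12: √((-0.0638·111.32)² + (-0.0530·100.12)²) = √(50.441472 + 28.157456) = 8.8656 km
  E20: √((0.0381·111.32)² + (-0.1282·100.12)²) = √(17.988558 + 164.747082) = 13.5180 km
  E4: √((0.0420·111.32)² + (-0.0543·100.12)²) = √(21.859739 + 29.555706) = 7.1705 km
  E9: √((0.0671·111.32)² + (0.0045·100.12)²) = √(55.794506 + 0.202986) = 7.4831 km
  → nearest: E3 (6.6681 km)

P→E3; Q→E9; R→E12; S→E20; T→E3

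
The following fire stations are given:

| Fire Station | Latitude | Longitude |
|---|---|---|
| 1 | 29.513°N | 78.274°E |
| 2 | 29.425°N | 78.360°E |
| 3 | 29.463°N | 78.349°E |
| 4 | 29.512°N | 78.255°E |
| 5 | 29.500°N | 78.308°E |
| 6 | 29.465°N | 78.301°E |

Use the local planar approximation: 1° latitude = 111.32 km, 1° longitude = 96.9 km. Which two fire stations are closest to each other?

Pairwise distances:
1–2: 12.861 km
1–3: 9.154 km
1–4: 1.844 km
1–5: 3.598 km
1–6: 5.949 km
2–3: 4.362 km
2–4: 14.047 km
2–5: 9.752 km
2–6: 7.247 km
3–4: 10.617 km
3–5: 5.723 km
3–6: 4.657 km
4–5: 5.307 km
4–6: 6.873 km
5–6: 3.955 km
Closest pair: 1–4 at 1.844 km.

1 and 4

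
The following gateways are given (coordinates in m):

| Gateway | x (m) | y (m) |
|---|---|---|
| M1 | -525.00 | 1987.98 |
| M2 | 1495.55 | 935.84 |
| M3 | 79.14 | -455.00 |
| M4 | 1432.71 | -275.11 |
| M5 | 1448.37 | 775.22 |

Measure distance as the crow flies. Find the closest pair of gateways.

Pairwise distances:
M1–M2: 2278.07 m
M1–M3: 2516.57 m
M1–M4: 2992.36 m
M1–M5: 2316.24 m
M2–M3: 1985.11 m
M2–M4: 1212.58 m
M2–M5: 167.41 m
M3–M4: 1365.47 m
M3–M5: 1840.72 m
M4–M5: 1050.45 m
Closest pair: M2–M5 at 167.41 m.

M2 and M5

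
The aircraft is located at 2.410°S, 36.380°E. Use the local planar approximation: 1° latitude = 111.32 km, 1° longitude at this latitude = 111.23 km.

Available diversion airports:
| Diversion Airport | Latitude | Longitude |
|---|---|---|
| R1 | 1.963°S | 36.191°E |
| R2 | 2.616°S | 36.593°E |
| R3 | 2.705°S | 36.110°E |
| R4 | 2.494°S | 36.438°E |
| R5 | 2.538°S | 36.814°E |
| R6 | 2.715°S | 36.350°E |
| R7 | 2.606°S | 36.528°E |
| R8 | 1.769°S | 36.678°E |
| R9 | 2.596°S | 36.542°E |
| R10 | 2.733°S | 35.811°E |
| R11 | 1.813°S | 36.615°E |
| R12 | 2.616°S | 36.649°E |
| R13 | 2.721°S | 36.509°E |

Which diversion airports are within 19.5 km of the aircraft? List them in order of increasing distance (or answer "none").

R4

Distances from 2.410°S, 36.380°E:
R1: √((0.447·111.32)² + (-0.189·111.23)²) = √(2476.06158 + 441.94424) = 54.019 km
R2: √((-0.206·111.32)² + (0.213·111.23)²) = √(525.87295 + 561.31039) = 32.972 km
R3: √((-0.295·111.32)² + (-0.270·111.23)²) = √(1078.42619 + 901.92703) = 44.501 km
R4: √((-0.084·111.32)² + (0.058·111.23)²) = √(87.43896 + 41.61979) = 11.360 km
R5: √((-0.128·111.32)² + (0.434·111.23)²) = √(203.03286 + 2330.36170) = 50.333 km
R6: √((-0.305·111.32)² + (-0.030·111.23)²) = √(1152.77905 + 11.13490) = 34.116 km
R7: √((-0.196·111.32)² + (0.148·111.23)²) = √(476.05654 + 270.99876) = 27.332 km
R8: √((0.641·111.32)² + (0.298·111.23)²) = √(5091.69586 + 1098.69311) = 78.679 km
R9: √((-0.186·111.32)² + (0.162·111.23)²) = √(428.71856 + 324.69373) = 27.448 km
R10: √((-0.323·111.32)² + (-0.569·111.23)²) = √(1292.85982 + 4005.60764) = 72.791 km
R11: √((0.597·111.32)² + (0.235·111.23)²) = √(4416.67108 + 683.24993) = 71.414 km
R12: √((-0.206·111.32)² + (0.269·111.23)²) = √(525.87295 + 895.25846) = 37.698 km
R13: √((-0.311·111.32)² + (0.129·111.23)²) = √(1198.58041 + 205.88433) = 37.476 km
Threshold 19.5 km: R4 (11.360 km) is within range.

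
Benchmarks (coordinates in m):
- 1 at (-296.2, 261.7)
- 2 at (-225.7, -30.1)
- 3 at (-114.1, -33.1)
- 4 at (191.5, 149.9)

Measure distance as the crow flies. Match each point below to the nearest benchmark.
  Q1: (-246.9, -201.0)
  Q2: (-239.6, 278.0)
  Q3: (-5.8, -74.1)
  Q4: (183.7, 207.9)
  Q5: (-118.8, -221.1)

Q1→2; Q2→1; Q3→3; Q4→4; Q5→3

Q1 at (-246.9, -201.0):
  1: √((-49.3)² + (462.7)²) = √(2430.490 + 214091.290) = 465.3 m
  2: √((21.2)² + (170.9)²) = √(449.440 + 29206.810) = 172.2 m
  3: √((132.8)² + (167.9)²) = √(17635.840 + 28190.410) = 214.1 m
  4: √((438.4)² + (350.9)²) = √(192194.560 + 123130.810) = 561.5 m
  → nearest: 2 (172.2 m)
Q2 at (-239.6, 278.0):
  1: √((-56.6)² + (-16.3)²) = √(3203.560 + 265.690) = 58.9 m
  2: √((13.9)² + (-308.1)²) = √(193.210 + 94925.610) = 308.4 m
  3: √((125.5)² + (-311.1)²) = √(15750.250 + 96783.210) = 335.5 m
  4: √((431.1)² + (-128.1)²) = √(185847.210 + 16409.610) = 449.7 m
  → nearest: 1 (58.9 m)
Q3 at (-5.8, -74.1):
  1: √((-290.4)² + (335.8)²) = √(84332.160 + 112761.640) = 444.0 m
  2: √((-219.9)² + (44.0)²) = √(48356.010 + 1936.000) = 224.3 m
  3: √((-108.3)² + (41.0)²) = √(11728.890 + 1681.000) = 115.8 m
  4: √((197.3)² + (224.0)²) = √(38927.290 + 50176.000) = 298.5 m
  → nearest: 3 (115.8 m)
Q4 at (183.7, 207.9):
  1: √((-479.9)² + (53.8)²) = √(230304.010 + 2894.440) = 482.9 m
  2: √((-409.4)² + (-238.0)²) = √(167608.360 + 56644.000) = 473.6 m
  3: √((-297.8)² + (-241.0)²) = √(88684.840 + 58081.000) = 383.1 m
  4: √((7.8)² + (-58.0)²) = √(60.840 + 3364.000) = 58.5 m
  → nearest: 4 (58.5 m)
Q5 at (-118.8, -221.1):
  1: √((-177.4)² + (482.8)²) = √(31470.760 + 233095.840) = 514.4 m
  2: √((-106.9)² + (191.0)²) = √(11427.610 + 36481.000) = 218.9 m
  3: √((4.7)² + (188.0)²) = √(22.090 + 35344.000) = 188.1 m
  4: √((310.3)² + (371.0)²) = √(96286.090 + 137641.000) = 483.7 m
  → nearest: 3 (188.1 m)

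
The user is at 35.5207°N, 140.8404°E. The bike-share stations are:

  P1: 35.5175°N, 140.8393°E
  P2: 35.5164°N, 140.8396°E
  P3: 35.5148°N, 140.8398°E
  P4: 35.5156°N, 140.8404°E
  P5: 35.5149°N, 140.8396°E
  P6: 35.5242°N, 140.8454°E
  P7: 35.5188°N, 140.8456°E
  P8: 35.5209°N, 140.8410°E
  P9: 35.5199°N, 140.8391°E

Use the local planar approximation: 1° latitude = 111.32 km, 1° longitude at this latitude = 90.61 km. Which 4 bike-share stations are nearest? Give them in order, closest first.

P8, P9, P1, P2

Distances from 35.5207°N, 140.8404°E:
P1: 0.3699 km
P2: 0.4841 km
P3: 0.6590 km
P4: 0.5677 km
P5: 0.6497 km
P6: 0.5975 km
P7: 0.5165 km
P8: 0.0587 km
P9: 0.1477 km
Sorted: P8 (0.0587 km) < P9 (0.1477 km) < P1 (0.3699 km) < P2 (0.4841 km) < P7 (0.5165 km) < P4 (0.5677 km) < …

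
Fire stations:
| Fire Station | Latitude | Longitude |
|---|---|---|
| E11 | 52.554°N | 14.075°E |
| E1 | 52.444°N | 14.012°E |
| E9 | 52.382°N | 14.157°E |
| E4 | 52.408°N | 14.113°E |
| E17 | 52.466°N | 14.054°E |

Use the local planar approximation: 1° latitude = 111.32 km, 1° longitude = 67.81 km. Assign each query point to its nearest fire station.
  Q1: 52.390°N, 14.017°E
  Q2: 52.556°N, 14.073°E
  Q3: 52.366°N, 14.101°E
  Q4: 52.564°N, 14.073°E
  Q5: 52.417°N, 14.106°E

Q1 at 52.390°N, 14.017°E:
  E11: 18.675 km
  E1: 6.021 km
  E9: 9.535 km
  E4: 6.811 km
  E17: 8.825 km
  → nearest: E1 (6.021 km)
Q2 at 52.556°N, 14.073°E:
  E11: 0.261 km
  E1: 13.136 km
  E9: 20.190 km
  E4: 16.697 km
  E17: 10.101 km
  → nearest: E11 (0.261 km)
Q3 at 52.366°N, 14.101°E:
  E11: 21.002 km
  E1: 10.574 km
  E9: 4.194 km
  E4: 4.746 km
  E17: 11.579 km
  → nearest: E9 (4.194 km)
Q4 at 52.564°N, 14.073°E:
  E11: 1.121 km
  E1: 13.984 km
  E9: 21.046 km
  E4: 17.576 km
  E17: 10.985 km
  → nearest: E11 (1.121 km)
Q5 at 52.417°N, 14.106°E:
  E11: 15.395 km
  E1: 7.047 km
  E9: 5.210 km
  E4: 1.109 km
  E17: 6.495 km
  → nearest: E4 (1.109 km)

Q1→E1; Q2→E11; Q3→E9; Q4→E11; Q5→E4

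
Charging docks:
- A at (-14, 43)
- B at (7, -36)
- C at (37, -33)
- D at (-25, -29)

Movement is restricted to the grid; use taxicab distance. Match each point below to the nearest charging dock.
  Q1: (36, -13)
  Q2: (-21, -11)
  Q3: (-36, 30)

Q1 at (36, -13):
  A: 106
  B: 52
  C: 21
  D: 77
  → nearest: C (21)
Q2 at (-21, -11):
  A: 61
  B: 53
  C: 80
  D: 22
  → nearest: D (22)
Q3 at (-36, 30):
  A: 35
  B: 109
  C: 136
  D: 70
  → nearest: A (35)

Q1→C; Q2→D; Q3→A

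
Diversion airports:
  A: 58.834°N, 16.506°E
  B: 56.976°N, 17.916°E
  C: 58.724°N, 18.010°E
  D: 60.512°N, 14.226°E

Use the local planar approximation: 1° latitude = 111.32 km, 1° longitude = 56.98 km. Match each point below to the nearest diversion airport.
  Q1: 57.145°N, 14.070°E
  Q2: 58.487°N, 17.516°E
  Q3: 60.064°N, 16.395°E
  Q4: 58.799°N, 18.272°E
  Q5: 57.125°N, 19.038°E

Q1 at 57.145°N, 14.070°E:
  A: 233.704 km
  B: 219.951 km
  C: 285.127 km
  D: 374.920 km
  → nearest: B (219.951 km)
Q2 at 58.487°N, 17.516°E:
  A: 69.312 km
  B: 169.742 km
  C: 38.579 km
  D: 293.187 km
  → nearest: C (38.579 km)
Q3 at 60.064°N, 16.395°E:
  A: 137.070 km
  B: 354.513 km
  C: 175.270 km
  D: 133.272 km
  → nearest: D (133.272 km)
Q4 at 58.799°N, 18.272°E:
  A: 100.702 km
  B: 203.948 km
  C: 17.105 km
  D: 299.186 km
  → nearest: C (17.105 km)
Q5 at 57.125°N, 19.038°E:
  A: 238.764 km
  B: 66.048 km
  C: 187.391 km
  D: 466.196 km
  → nearest: B (66.048 km)

Q1→B; Q2→C; Q3→D; Q4→C; Q5→B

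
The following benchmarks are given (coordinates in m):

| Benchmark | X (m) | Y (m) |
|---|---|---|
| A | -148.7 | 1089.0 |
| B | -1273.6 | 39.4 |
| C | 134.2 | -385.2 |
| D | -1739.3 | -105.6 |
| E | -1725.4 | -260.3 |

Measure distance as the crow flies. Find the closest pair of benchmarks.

Pairwise distances:
A–B: 1538.5 m
A–C: 1501.1 m
A–D: 1989.2 m
A–E: 2075.2 m
B–C: 1470.4 m
B–D: 487.8 m
B–E: 542.2 m
C–D: 1894.2 m
C–E: 1863.8 m
D–E: 155.3 m
Closest pair: D–E at 155.3 m.

D and E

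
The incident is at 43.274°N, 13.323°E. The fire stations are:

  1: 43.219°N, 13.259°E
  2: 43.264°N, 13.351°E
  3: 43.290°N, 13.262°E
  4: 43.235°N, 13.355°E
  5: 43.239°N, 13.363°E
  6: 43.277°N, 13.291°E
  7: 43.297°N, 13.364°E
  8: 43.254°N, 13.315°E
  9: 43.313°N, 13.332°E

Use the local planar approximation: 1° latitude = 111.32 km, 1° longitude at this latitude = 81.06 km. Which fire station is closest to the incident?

Distances from 43.274°N, 13.323°E:
1: √((-0.055·111.32)² + (-0.064·81.06)²) = √(37.48623 + 26.91368) = 8.025 km
2: √((-0.010·111.32)² + (0.028·81.06)²) = √(1.23921 + 5.15145) = 2.528 km
3: √((0.016·111.32)² + (-0.061·81.06)²) = √(3.17239 + 24.44966) = 5.256 km
4: √((-0.039·111.32)² + (0.032·81.06)²) = √(18.84845 + 6.72842) = 5.057 km
5: √((-0.035·111.32)² + (0.040·81.06)²) = √(15.18037 + 10.51316) = 5.069 km
6: √((0.003·111.32)² + (-0.032·81.06)²) = √(0.11153 + 6.72842) = 2.615 km
7: √((0.023·111.32)² + (0.041·81.06)²) = √(6.55544 + 11.04539) = 4.195 km
8: √((-0.020·111.32)² + (-0.008·81.06)²) = √(4.95686 + 0.42053) = 2.319 km
9: √((0.039·111.32)² + (0.009·81.06)²) = √(18.84845 + 0.53223) = 4.402 km
Minimum: 8 at 2.319 km.

8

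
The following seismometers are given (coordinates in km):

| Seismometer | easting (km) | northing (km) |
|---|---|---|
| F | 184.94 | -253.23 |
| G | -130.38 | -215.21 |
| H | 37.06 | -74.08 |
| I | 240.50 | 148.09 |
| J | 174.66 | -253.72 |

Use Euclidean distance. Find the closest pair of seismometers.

Pairwise distances:
F–J: √((-10.28)² + (-0.49)²) = √(105.6784 + 0.2401) = 10.29 km
G–H: √((167.44)² + (141.13)²) = √(28036.1536 + 19917.6769) = 218.98 km
H–J: √((137.60)² + (-179.64)²) = √(18933.7600 + 32270.5296) = 226.28 km
F–H: √((-147.88)² + (179.15)²) = √(21868.4944 + 32094.7225) = 232.30 km
H–I: √((203.44)² + (222.17)²) = √(41387.8336 + 49359.5089) = 301.24 km
G–J: √((305.04)² + (-38.51)²) = √(93049.4016 + 1483.0201) = 307.46 km
F–G: √((-315.32)² + (38.02)²) = √(99426.7024 + 1445.5204) = 317.60 km
F–I: √((55.56)² + (401.32)²) = √(3086.9136 + 161057.7424) = 405.15 km
I–J: √((-65.84)² + (-401.81)²) = √(4334.9056 + 161451.2761) = 407.17 km
G–I: √((370.88)² + (363.30)²) = √(137551.9744 + 131986.8900) = 519.17 km
Closest pair: F–J at 10.29 km.

F and J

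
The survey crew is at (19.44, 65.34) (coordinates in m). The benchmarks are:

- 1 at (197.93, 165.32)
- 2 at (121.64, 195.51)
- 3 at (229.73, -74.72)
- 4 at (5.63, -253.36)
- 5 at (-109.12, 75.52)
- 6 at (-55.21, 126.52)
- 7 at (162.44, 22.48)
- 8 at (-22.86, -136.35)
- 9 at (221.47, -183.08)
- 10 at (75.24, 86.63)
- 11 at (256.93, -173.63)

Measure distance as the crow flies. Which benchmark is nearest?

Distances from (19.44, 65.34):
1: 204.58 m
2: 165.50 m
3: 252.66 m
4: 319.00 m
5: 128.96 m
6: 96.52 m
7: 149.28 m
8: 206.08 m
9: 320.20 m
10: 59.72 m
11: 336.91 m
Minimum: 10 at 59.72 m.

10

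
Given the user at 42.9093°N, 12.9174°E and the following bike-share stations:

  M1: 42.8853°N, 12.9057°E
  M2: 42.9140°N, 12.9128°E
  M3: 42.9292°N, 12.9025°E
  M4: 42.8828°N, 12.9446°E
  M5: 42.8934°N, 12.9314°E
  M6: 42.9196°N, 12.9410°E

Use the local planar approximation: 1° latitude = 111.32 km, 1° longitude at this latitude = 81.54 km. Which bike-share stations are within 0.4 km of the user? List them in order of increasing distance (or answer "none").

none

Distances from 42.9093°N, 12.9174°E:
M1: √((-0.0240·111.32)² + (-0.0117·81.54)²) = √(7.137874 + 0.910150) = 2.8369 km
M2: √((0.0047·111.32)² + (-0.0046·81.54)²) = √(0.273742 + 0.140688) = 0.6438 km
M3: √((0.0199·111.32)² + (-0.0149·81.54)²) = √(4.907412 + 1.476094) = 2.5266 km
M4: √((-0.0265·111.32)² + (0.0272·81.54)²) = √(8.702382 + 4.919027) = 3.6907 km
M5: √((-0.0159·111.32)² + (0.0140·81.54)²) = √(3.132858 + 1.303159) = 2.1062 km
M6: √((0.0103·111.32)² + (0.0236·81.54)²) = √(1.314682 + 3.703100) = 2.2400 km
Threshold 0.4 km: none within range.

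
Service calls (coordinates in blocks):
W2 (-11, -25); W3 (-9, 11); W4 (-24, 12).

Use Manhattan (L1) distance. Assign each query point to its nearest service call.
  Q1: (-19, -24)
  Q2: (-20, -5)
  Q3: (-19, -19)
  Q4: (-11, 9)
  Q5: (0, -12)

Q1→W2; Q2→W4; Q3→W2; Q4→W3; Q5→W2

Q1 at (-19, -24):
  W2: 9 blocks
  W3: 45 blocks
  W4: 41 blocks
  → nearest: W2 (9 blocks)
Q2 at (-20, -5):
  W2: 29 blocks
  W3: 27 blocks
  W4: 21 blocks
  → nearest: W4 (21 blocks)
Q3 at (-19, -19):
  W2: 14 blocks
  W3: 40 blocks
  W4: 36 blocks
  → nearest: W2 (14 blocks)
Q4 at (-11, 9):
  W2: 34 blocks
  W3: 4 blocks
  W4: 16 blocks
  → nearest: W3 (4 blocks)
Q5 at (0, -12):
  W2: 24 blocks
  W3: 32 blocks
  W4: 48 blocks
  → nearest: W2 (24 blocks)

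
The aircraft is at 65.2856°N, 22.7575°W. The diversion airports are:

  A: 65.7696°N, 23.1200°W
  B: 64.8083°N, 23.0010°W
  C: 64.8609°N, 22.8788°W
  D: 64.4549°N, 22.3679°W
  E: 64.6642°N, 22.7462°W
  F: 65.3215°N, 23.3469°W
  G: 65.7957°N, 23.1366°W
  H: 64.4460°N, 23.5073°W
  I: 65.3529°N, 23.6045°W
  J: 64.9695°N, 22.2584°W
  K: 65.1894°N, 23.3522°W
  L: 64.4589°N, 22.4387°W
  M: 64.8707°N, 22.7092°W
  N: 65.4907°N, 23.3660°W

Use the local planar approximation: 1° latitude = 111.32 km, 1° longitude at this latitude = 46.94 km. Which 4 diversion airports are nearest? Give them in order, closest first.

F, K, N, I

Distances from 65.2856°N, 22.7575°W:
A: √((0.4840·111.32)² + (-0.3625·46.94)²) = √(2902.933710 + 289.535748) = 56.5019 km
B: √((-0.4773·111.32)² + (-0.2435·46.94)²) = √(2823.119515 + 130.642385) = 54.3485 km
C: √((-0.4247·111.32)² + (-0.1213·46.94)²) = √(2235.171840 + 32.419609) = 47.6192 km
D: √((-0.8307·111.32)² + (0.3896·46.94)²) = √(8551.352641 + 334.444507) = 94.2645 km
E: √((-0.6214·111.32)² + (0.0113·46.94)²) = √(4785.076586 + 0.281347) = 69.1763 km
F: √((0.0359·111.32)² + (-0.5894·46.94)²) = √(15.971117 + 765.431681) = 27.9536 km
G: √((0.5101·111.32)² + (-0.3791·46.94)²) = √(3224.460361 + 316.660388) = 59.5073 km
H: √((-0.8396·111.32)² + (-0.7498·46.94)²) = √(8735.570140 + 1238.731104) = 99.8714 km
I: √((0.0673·111.32)² + (-0.8470·46.94)²) = √(56.127607 + 1580.712877) = 40.4579 km
J: √((-0.3161·111.32)² + (0.4991·46.94)²) = √(1238.213079 + 548.859657) = 42.2738 km
K: √((-0.0962·111.32)² + (-0.5947·46.94)²) = √(114.682338 + 779.259396) = 29.8989 km
L: √((-0.8267·111.32)² + (0.3188·46.94)²) = √(8469.197694 + 223.935422) = 93.2370 km
M: √((-0.4149·111.32)² + (0.0483·46.94)²) = √(2133.208301 + 5.140205) = 46.2423 km
N: √((0.2051·111.32)² + (-0.6085·46.94)²) = √(521.287986 + 815.844398) = 36.5668 km
Sorted: F (27.9536 km) < K (29.8989 km) < N (36.5668 km) < I (40.4579 km) < J (42.2738 km) < M (46.2423 km) < …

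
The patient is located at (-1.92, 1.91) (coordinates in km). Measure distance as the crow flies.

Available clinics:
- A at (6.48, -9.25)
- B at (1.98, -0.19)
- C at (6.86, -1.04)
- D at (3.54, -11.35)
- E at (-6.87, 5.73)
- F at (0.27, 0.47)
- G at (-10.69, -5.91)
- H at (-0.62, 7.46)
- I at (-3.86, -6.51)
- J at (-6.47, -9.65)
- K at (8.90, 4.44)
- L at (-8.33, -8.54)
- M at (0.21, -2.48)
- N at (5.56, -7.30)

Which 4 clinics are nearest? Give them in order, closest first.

F, B, M, H

Distances from (-1.92, 1.91):
A: √((8.40)² + (-11.16)²) = √(70.5600 + 124.5456) = 13.97 km
B: √((3.90)² + (-2.10)²) = √(15.2100 + 4.4100) = 4.43 km
C: √((8.78)² + (-2.95)²) = √(77.0884 + 8.7025) = 9.26 km
D: √((5.46)² + (-13.26)²) = √(29.8116 + 175.8276) = 14.34 km
E: √((-4.95)² + (3.82)²) = √(24.5025 + 14.5924) = 6.25 km
F: √((2.19)² + (-1.44)²) = √(4.7961 + 2.0736) = 2.62 km
G: √((-8.77)² + (-7.82)²) = √(76.9129 + 61.1524) = 11.75 km
H: √((1.30)² + (5.55)²) = √(1.6900 + 30.8025) = 5.70 km
I: √((-1.94)² + (-8.42)²) = √(3.7636 + 70.8964) = 8.64 km
J: √((-4.55)² + (-11.56)²) = √(20.7025 + 133.6336) = 12.42 km
K: √((10.82)² + (2.53)²) = √(117.0724 + 6.4009) = 11.11 km
L: √((-6.41)² + (-10.45)²) = √(41.0881 + 109.2025) = 12.26 km
M: √((2.13)² + (-4.39)²) = √(4.5369 + 19.2721) = 4.88 km
N: √((7.48)² + (-9.21)²) = √(55.9504 + 84.8241) = 11.86 km
Sorted: F (2.62 km) < B (4.43 km) < M (4.88 km) < H (5.70 km) < E (6.25 km) < I (8.64 km) < …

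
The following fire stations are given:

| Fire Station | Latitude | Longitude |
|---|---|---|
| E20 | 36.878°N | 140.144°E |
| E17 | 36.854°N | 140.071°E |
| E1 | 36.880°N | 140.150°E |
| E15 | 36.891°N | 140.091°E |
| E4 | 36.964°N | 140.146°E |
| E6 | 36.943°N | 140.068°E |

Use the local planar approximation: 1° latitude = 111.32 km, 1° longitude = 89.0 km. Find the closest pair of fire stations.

Pairwise distances:
E20–E17: 7.025 km
E20–E1: 0.579 km
E20–E15: 4.934 km
E20–E4: 9.575 km
E20–E6: 9.905 km
E17–E1: 7.603 km
E17–E15: 4.487 km
E17–E4: 13.946 km
E17–E6: 9.911 km
E1–E15: 5.392 km
E1–E4: 9.358 km
E1–E6: 10.122 km
E15–E4: 9.487 km
E15–E6: 6.140 km
E4–E6: 7.325 km
Closest pair: E20–E1 at 0.579 km.

E20 and E1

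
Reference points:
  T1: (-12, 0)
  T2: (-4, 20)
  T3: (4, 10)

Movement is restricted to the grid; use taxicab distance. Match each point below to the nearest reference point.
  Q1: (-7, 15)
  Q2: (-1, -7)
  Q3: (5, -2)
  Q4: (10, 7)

Q1 at (-7, 15):
  T1: |-5| + |-15| = 5 + 15 = 20
  T2: |3| + |5| = 3 + 5 = 8
  T3: |11| + |-5| = 11 + 5 = 16
  → nearest: T2 (8)
Q2 at (-1, -7):
  T1: |-11| + |7| = 11 + 7 = 18
  T2: |-3| + |27| = 3 + 27 = 30
  T3: |5| + |17| = 5 + 17 = 22
  → nearest: T1 (18)
Q3 at (5, -2):
  T1: |-17| + |2| = 17 + 2 = 19
  T2: |-9| + |22| = 9 + 22 = 31
  T3: |-1| + |12| = 1 + 12 = 13
  → nearest: T3 (13)
Q4 at (10, 7):
  T1: |-22| + |-7| = 22 + 7 = 29
  T2: |-14| + |13| = 14 + 13 = 27
  T3: |-6| + |3| = 6 + 3 = 9
  → nearest: T3 (9)

Q1→T2; Q2→T1; Q3→T3; Q4→T3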